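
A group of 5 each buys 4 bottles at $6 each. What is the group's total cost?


Cost per person:
4 x $6 = $24
Group total:
5 x $24 = $120

$120


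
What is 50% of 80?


Convert percentage to decimal:
50% = 0.5
Multiply:
80 x 0.5 = 40

40


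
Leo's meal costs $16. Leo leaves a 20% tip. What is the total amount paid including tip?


Calculate the tip:
20% of $16 = $3.20
Add tip to meal cost:
$16 + $3.20 = $19.20

$19.20


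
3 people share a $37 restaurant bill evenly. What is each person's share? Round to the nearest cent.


Total bill: $37
Number of people: 3
Each pays: $37 / 3 = $12.3333... ≈ $12.33

$12.33


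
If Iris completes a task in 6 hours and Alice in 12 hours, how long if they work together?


Iris's rate: 1/6 of the job per hour
Alice's rate: 1/12 of the job per hour
Combined rate: 1/6 + 1/12 = 1/4 per hour
Time = 1 / (1/4) = 4 hours

4 hours


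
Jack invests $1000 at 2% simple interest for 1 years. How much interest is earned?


Use the formula I = P x R x T / 100
P x R x T = 1000 x 2 x 1 = 2000
I = 2000 / 100 = $20

$20


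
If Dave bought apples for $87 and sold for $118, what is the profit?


Selling price = $118
Cost price = $87
Profit = selling price - cost price:
Profit = $118 - $87 = $31

$31


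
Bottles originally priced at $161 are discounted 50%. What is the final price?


Calculate the discount amount:
50% of $161 = $80.50
Subtract from original:
$161 - $80.50 = $80.50

$80.50


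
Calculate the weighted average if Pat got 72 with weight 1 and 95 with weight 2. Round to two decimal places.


Weighted sum:
1 x 72 + 2 x 95 = 262
Total weight:
1 + 2 = 3
Weighted average:
262 / 3 = 87.3333... ≈ 87.33

87.33


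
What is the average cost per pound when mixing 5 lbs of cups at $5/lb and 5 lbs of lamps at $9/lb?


Cost of cups:
5 x $5 = $25
Cost of lamps:
5 x $9 = $45
Total cost: $25 + $45 = $70
Total weight: 10 lbs
Average: $70 / 10 = $7/lb

$7/lb


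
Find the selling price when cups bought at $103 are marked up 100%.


Calculate the markup amount:
100% of $103 = $103
Add to cost:
$103 + $103 = $206

$206


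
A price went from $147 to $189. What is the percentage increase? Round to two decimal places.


Find the absolute change:
|189 - 147| = 42
Divide by original and multiply by 100:
42 / 147 x 100 = 28.5714...% ≈ 28.57%

28.57%


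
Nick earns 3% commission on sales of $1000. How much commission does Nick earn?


Convert rate to decimal:
3% = 0.03
Multiply by sales:
$1000 x 0.03 = $30

$30


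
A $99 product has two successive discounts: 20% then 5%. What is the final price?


First discount:
20% of $99 = $19.80
Price after first discount:
$99 - $19.80 = $79.20
Second discount:
5% of $79.20 = $3.96
Final price:
$79.20 - $3.96 = $75.24

$75.24


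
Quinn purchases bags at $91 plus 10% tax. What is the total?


Calculate the tax:
10% of $91 = $9.10
Add tax to price:
$91 + $9.10 = $100.10

$100.10


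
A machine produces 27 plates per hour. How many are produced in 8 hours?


Production rate: 27 plates per hour
Time: 8 hours
Total: 27 x 8 = 216 plates

216 plates


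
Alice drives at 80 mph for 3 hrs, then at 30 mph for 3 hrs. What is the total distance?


Leg 1 distance:
80 x 3 = 240 miles
Leg 2 distance:
30 x 3 = 90 miles
Total distance:
240 + 90 = 330 miles

330 miles


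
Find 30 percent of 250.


Convert percentage to decimal:
30% = 0.3
Multiply:
250 x 0.3 = 75

75


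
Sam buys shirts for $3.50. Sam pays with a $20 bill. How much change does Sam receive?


Start with the amount paid:
$20
Subtract the price:
$20 - $3.50 = $16.50

$16.50


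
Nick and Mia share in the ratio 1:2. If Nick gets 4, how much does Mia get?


Find the multiplier:
4 / 1 = 4
Apply to Mia's share:
2 x 4 = 8

8


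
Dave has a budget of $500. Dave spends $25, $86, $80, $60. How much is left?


Add up expenses:
$25 + $86 + $80 + $60 = $251
Subtract from budget:
$500 - $251 = $249

$249


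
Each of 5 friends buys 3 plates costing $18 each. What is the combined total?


Cost per person:
3 x $18 = $54
Group total:
5 x $54 = $270

$270


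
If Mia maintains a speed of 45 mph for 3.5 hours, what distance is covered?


Use the formula: distance = speed x time
Speed = 45 mph, Time = 3.5 hours
45 x 3.5 = 157.5 miles

157.5 miles


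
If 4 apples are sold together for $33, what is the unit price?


Total cost: $33
Number of items: 4
Unit price: $33 / 4 = $8.25

$8.25


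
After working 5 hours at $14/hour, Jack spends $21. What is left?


Calculate earnings:
5 x $14 = $70
Subtract spending:
$70 - $21 = $49

$49


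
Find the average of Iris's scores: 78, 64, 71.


Add the scores:
78 + 64 + 71 = 213
Divide by the number of tests:
213 / 3 = 71

71


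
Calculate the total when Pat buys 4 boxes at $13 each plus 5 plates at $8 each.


Cost of boxes:
4 x $13 = $52
Cost of plates:
5 x $8 = $40
Add both:
$52 + $40 = $92

$92


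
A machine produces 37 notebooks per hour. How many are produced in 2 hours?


Production rate: 37 notebooks per hour
Time: 2 hours
Total: 37 x 2 = 74 notebooks

74 notebooks


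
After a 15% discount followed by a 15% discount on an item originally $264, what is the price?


First discount:
15% of $264 = $39.60
Price after first discount:
$264 - $39.60 = $224.40
Second discount:
15% of $224.40 = $33.66
Final price:
$224.40 - $33.66 = $190.74

$190.74


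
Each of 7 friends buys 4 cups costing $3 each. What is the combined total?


Cost per person:
4 x $3 = $12
Group total:
7 x $12 = $84

$84


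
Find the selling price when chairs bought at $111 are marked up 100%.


Calculate the markup amount:
100% of $111 = $111
Add to cost:
$111 + $111 = $222

$222


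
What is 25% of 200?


Convert percentage to decimal:
25% = 0.25
Multiply:
200 x 0.25 = 50

50


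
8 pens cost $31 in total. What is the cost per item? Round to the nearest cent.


Total cost: $31
Number of items: 8
Unit price: $31 / 8 = $3.875 ≈ $3.88

$3.88


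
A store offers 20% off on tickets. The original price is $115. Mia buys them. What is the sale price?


Calculate the discount amount:
20% of $115 = $23
Subtract from original:
$115 - $23 = $92

$92


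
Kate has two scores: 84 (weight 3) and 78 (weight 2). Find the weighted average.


Weighted sum:
3 x 84 + 2 x 78 = 408
Total weight:
3 + 2 = 5
Weighted average:
408 / 5 = 81.6

81.6


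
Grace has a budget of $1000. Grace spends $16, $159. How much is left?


Add up expenses:
$16 + $159 = $175
Subtract from budget:
$1000 - $175 = $825

$825


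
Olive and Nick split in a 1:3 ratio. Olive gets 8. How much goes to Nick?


Find the multiplier:
8 / 1 = 8
Apply to Nick's share:
3 x 8 = 24

24


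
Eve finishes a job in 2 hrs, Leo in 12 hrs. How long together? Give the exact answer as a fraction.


Eve's rate: 1/2 of the job per hour
Leo's rate: 1/12 of the job per hour
Combined rate: 1/2 + 1/12 = 7/12 per hour
Time = 1 / (7/12) = 12/7 hours (≈ 1.71 hours)

12/7 hours


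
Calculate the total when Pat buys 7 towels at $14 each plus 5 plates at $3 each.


Cost of towels:
7 x $14 = $98
Cost of plates:
5 x $3 = $15
Add both:
$98 + $15 = $113

$113


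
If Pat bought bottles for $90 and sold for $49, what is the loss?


Selling price = $49
Cost price = $90
Loss = cost price - selling price:
Loss = $90 - $49 = $41

$41


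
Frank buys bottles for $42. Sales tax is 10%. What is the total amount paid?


Calculate the tax:
10% of $42 = $4.20
Add tax to price:
$42 + $4.20 = $46.20

$46.20


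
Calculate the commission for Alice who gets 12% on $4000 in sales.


Convert rate to decimal:
12% = 0.12
Multiply by sales:
$4000 x 0.12 = $480

$480


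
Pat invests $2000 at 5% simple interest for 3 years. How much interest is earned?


Use the formula I = P x R x T / 100
P x R x T = 2000 x 5 x 3 = 30000
I = 30000 / 100 = $300

$300


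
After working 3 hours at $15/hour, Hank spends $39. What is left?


Calculate earnings:
3 x $15 = $45
Subtract spending:
$45 - $39 = $6

$6


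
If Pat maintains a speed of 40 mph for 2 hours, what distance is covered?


Use the formula: distance = speed x time
Speed = 40 mph, Time = 2 hours
40 x 2 = 80 miles

80 miles


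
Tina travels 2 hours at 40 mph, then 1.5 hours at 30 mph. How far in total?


Leg 1 distance:
40 x 2 = 80 miles
Leg 2 distance:
30 x 1.5 = 45 miles
Total distance:
80 + 45 = 125 miles

125 miles


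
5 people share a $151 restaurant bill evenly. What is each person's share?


Total bill: $151
Number of people: 5
Each pays: $151 / 5 = $30.20

$30.20


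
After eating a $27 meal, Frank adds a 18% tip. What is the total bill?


Calculate the tip:
18% of $27 = $4.86
Add tip to meal cost:
$27 + $4.86 = $31.86

$31.86


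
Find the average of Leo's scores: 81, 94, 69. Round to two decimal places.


Add the scores:
81 + 94 + 69 = 244
Divide by the number of tests:
244 / 3 = 81.3333... ≈ 81.33

81.33


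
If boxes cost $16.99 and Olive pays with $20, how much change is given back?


Start with the amount paid:
$20
Subtract the price:
$20 - $16.99 = $3.01

$3.01


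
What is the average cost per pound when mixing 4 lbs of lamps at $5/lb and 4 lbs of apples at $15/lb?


Cost of lamps:
4 x $5 = $20
Cost of apples:
4 x $15 = $60
Total cost: $20 + $60 = $80
Total weight: 8 lbs
Average: $80 / 8 = $10/lb

$10/lb


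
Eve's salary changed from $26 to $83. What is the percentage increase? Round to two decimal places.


Find the absolute change:
|83 - 26| = 57
Divide by original and multiply by 100:
57 / 26 x 100 = 219.2307...% ≈ 219.23%

219.23%


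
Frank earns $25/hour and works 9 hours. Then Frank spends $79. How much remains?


Calculate earnings:
9 x $25 = $225
Subtract spending:
$225 - $79 = $146

$146


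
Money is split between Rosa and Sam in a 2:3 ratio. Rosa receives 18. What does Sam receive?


Find the multiplier:
18 / 2 = 9
Apply to Sam's share:
3 x 9 = 27

27


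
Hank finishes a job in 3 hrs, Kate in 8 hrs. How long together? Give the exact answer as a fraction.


Hank's rate: 1/3 of the job per hour
Kate's rate: 1/8 of the job per hour
Combined rate: 1/3 + 1/8 = 11/24 per hour
Time = 1 / (11/24) = 24/11 hours (≈ 2.18 hours)

24/11 hours


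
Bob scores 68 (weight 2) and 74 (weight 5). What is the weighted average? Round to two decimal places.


Weighted sum:
2 x 68 + 5 x 74 = 506
Total weight:
2 + 5 = 7
Weighted average:
506 / 7 = 72.2857... ≈ 72.29

72.29


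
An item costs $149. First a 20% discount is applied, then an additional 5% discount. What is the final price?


First discount:
20% of $149 = $29.80
Price after first discount:
$149 - $29.80 = $119.20
Second discount:
5% of $119.20 = $5.96
Final price:
$119.20 - $5.96 = $113.24

$113.24


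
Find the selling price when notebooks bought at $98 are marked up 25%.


Calculate the markup amount:
25% of $98 = $24.50
Add to cost:
$98 + $24.50 = $122.50

$122.50


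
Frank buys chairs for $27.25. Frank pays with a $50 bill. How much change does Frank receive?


Start with the amount paid:
$50
Subtract the price:
$50 - $27.25 = $22.75

$22.75


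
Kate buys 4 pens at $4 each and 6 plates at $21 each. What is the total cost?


Cost of pens:
4 x $4 = $16
Cost of plates:
6 x $21 = $126
Add both:
$16 + $126 = $142

$142


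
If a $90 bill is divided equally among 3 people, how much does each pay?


Total bill: $90
Number of people: 3
Each pays: $90 / 3 = $30

$30


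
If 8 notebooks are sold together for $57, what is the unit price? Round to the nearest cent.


Total cost: $57
Number of items: 8
Unit price: $57 / 8 = $7.125 ≈ $7.13

$7.13


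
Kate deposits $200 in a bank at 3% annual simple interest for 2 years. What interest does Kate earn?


Use the formula I = P x R x T / 100
P x R x T = 200 x 3 x 2 = 1200
I = 1200 / 100 = $12

$12


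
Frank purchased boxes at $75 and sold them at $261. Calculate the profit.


Selling price = $261
Cost price = $75
Profit = selling price - cost price:
Profit = $261 - $75 = $186

$186


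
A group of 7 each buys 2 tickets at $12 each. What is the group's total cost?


Cost per person:
2 x $12 = $24
Group total:
7 x $24 = $168

$168


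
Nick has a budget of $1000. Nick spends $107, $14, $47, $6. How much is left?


Add up expenses:
$107 + $14 + $47 + $6 = $174
Subtract from budget:
$1000 - $174 = $826

$826


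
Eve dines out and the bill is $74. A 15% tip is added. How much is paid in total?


Calculate the tip:
15% of $74 = $11.10
Add tip to meal cost:
$74 + $11.10 = $85.10

$85.10


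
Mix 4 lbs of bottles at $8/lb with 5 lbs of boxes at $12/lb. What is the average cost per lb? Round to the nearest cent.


Cost of bottles:
4 x $8 = $32
Cost of boxes:
5 x $12 = $60
Total cost: $32 + $60 = $92
Total weight: 9 lbs
Average: $92 / 9 = $10.2222... ≈ $10.22/lb

$10.22/lb


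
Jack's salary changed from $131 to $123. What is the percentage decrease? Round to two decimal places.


Find the absolute change:
|123 - 131| = 8
Divide by original and multiply by 100:
8 / 131 x 100 = 6.1068...% ≈ 6.11%

6.11%


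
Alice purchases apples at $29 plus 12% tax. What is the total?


Calculate the tax:
12% of $29 = $3.48
Add tax to price:
$29 + $3.48 = $32.48

$32.48


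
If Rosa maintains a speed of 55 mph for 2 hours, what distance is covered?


Use the formula: distance = speed x time
Speed = 55 mph, Time = 2 hours
55 x 2 = 110 miles

110 miles


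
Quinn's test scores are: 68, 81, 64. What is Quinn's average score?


Add the scores:
68 + 81 + 64 = 213
Divide by the number of tests:
213 / 3 = 71

71


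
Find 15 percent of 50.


Convert percentage to decimal:
15% = 0.15
Multiply:
50 x 0.15 = 7.5

7.5


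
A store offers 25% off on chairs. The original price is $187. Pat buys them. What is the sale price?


Calculate the discount amount:
25% of $187 = $46.75
Subtract from original:
$187 - $46.75 = $140.25

$140.25


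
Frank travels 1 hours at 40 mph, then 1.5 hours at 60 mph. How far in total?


Leg 1 distance:
40 x 1 = 40 miles
Leg 2 distance:
60 x 1.5 = 90 miles
Total distance:
40 + 90 = 130 miles

130 miles


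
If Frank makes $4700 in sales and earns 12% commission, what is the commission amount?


Convert rate to decimal:
12% = 0.12
Multiply by sales:
$4700 x 0.12 = $564

$564


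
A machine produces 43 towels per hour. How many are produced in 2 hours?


Production rate: 43 towels per hour
Time: 2 hours
Total: 43 x 2 = 86 towels

86 towels


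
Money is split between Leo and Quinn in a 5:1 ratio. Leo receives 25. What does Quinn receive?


Find the multiplier:
25 / 5 = 5
Apply to Quinn's share:
1 x 5 = 5

5


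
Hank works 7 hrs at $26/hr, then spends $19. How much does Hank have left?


Calculate earnings:
7 x $26 = $182
Subtract spending:
$182 - $19 = $163

$163


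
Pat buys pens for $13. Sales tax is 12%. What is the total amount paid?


Calculate the tax:
12% of $13 = $1.56
Add tax to price:
$13 + $1.56 = $14.56

$14.56


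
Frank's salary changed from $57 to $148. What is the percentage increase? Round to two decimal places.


Find the absolute change:
|148 - 57| = 91
Divide by original and multiply by 100:
91 / 57 x 100 = 159.6491...% ≈ 159.65%

159.65%


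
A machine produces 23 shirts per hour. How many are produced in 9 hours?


Production rate: 23 shirts per hour
Time: 9 hours
Total: 23 x 9 = 207 shirts

207 shirts


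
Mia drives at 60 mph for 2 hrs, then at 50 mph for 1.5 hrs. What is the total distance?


Leg 1 distance:
60 x 2 = 120 miles
Leg 2 distance:
50 x 1.5 = 75 miles
Total distance:
120 + 75 = 195 miles

195 miles


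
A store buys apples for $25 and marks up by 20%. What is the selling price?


Calculate the markup amount:
20% of $25 = $5
Add to cost:
$25 + $5 = $30

$30


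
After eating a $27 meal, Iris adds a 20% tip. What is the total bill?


Calculate the tip:
20% of $27 = $5.40
Add tip to meal cost:
$27 + $5.40 = $32.40

$32.40


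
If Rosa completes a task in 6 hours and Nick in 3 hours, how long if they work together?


Rosa's rate: 1/6 of the job per hour
Nick's rate: 1/3 of the job per hour
Combined rate: 1/6 + 1/3 = 1/2 per hour
Time = 1 / (1/2) = 2 hours

2 hours


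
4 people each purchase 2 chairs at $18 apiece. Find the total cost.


Cost per person:
2 x $18 = $36
Group total:
4 x $36 = $144

$144


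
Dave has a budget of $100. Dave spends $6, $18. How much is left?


Add up expenses:
$6 + $18 = $24
Subtract from budget:
$100 - $24 = $76

$76


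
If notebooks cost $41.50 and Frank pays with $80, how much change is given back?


Start with the amount paid:
$80
Subtract the price:
$80 - $41.50 = $38.50

$38.50


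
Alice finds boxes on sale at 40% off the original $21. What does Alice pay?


Calculate the discount amount:
40% of $21 = $8.40
Subtract from original:
$21 - $8.40 = $12.60

$12.60


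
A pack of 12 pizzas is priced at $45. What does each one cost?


Total cost: $45
Number of items: 12
Unit price: $45 / 12 = $3.75

$3.75


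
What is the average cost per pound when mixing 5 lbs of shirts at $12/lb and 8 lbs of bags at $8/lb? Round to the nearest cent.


Cost of shirts:
5 x $12 = $60
Cost of bags:
8 x $8 = $64
Total cost: $60 + $64 = $124
Total weight: 13 lbs
Average: $124 / 13 = $9.5384... ≈ $9.54/lb

$9.54/lb


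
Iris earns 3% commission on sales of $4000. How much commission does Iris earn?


Convert rate to decimal:
3% = 0.03
Multiply by sales:
$4000 x 0.03 = $120

$120


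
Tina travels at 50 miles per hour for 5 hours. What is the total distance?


Use the formula: distance = speed x time
Speed = 50 mph, Time = 5 hours
50 x 5 = 250 miles

250 miles


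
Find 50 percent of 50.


Convert percentage to decimal:
50% = 0.5
Multiply:
50 x 0.5 = 25

25


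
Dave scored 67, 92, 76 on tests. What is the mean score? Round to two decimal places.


Add the scores:
67 + 92 + 76 = 235
Divide by the number of tests:
235 / 3 = 78.3333... ≈ 78.33

78.33


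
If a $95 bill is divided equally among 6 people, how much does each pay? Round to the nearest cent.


Total bill: $95
Number of people: 6
Each pays: $95 / 6 = $15.8333... ≈ $15.83

$15.83


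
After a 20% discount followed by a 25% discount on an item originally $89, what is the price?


First discount:
20% of $89 = $17.80
Price after first discount:
$89 - $17.80 = $71.20
Second discount:
25% of $71.20 = $17.80
Final price:
$71.20 - $17.80 = $53.40

$53.40


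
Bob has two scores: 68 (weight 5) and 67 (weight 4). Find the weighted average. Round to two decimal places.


Weighted sum:
5 x 68 + 4 x 67 = 608
Total weight:
5 + 4 = 9
Weighted average:
608 / 9 = 67.5555... ≈ 67.56

67.56


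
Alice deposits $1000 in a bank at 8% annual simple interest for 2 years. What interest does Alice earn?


Use the formula I = P x R x T / 100
P x R x T = 1000 x 8 x 2 = 16000
I = 16000 / 100 = $160

$160


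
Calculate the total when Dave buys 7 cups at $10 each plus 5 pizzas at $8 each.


Cost of cups:
7 x $10 = $70
Cost of pizzas:
5 x $8 = $40
Add both:
$70 + $40 = $110

$110


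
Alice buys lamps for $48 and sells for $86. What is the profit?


Selling price = $86
Cost price = $48
Profit = selling price - cost price:
Profit = $86 - $48 = $38

$38


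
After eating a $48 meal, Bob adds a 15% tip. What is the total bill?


Calculate the tip:
15% of $48 = $7.20
Add tip to meal cost:
$48 + $7.20 = $55.20

$55.20


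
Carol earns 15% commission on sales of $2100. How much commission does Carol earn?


Convert rate to decimal:
15% = 0.15
Multiply by sales:
$2100 x 0.15 = $315

$315


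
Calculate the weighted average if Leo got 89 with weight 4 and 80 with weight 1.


Weighted sum:
4 x 89 + 1 x 80 = 436
Total weight:
4 + 1 = 5
Weighted average:
436 / 5 = 87.2

87.2


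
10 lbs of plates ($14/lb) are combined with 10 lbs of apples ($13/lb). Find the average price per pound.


Cost of plates:
10 x $14 = $140
Cost of apples:
10 x $13 = $130
Total cost: $140 + $130 = $270
Total weight: 20 lbs
Average: $270 / 20 = $13.50/lb

$13.50/lb


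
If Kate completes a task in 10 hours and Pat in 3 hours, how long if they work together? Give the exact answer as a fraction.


Kate's rate: 1/10 of the job per hour
Pat's rate: 1/3 of the job per hour
Combined rate: 1/10 + 1/3 = 13/30 per hour
Time = 1 / (13/30) = 30/13 hours (≈ 2.31 hours)

30/13 hours


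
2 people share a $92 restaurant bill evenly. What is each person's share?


Total bill: $92
Number of people: 2
Each pays: $92 / 2 = $46

$46


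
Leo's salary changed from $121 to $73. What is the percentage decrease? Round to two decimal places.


Find the absolute change:
|73 - 121| = 48
Divide by original and multiply by 100:
48 / 121 x 100 = 39.6694...% ≈ 39.67%

39.67%


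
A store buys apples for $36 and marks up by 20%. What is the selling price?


Calculate the markup amount:
20% of $36 = $7.20
Add to cost:
$36 + $7.20 = $43.20

$43.20


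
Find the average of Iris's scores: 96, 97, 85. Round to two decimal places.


Add the scores:
96 + 97 + 85 = 278
Divide by the number of tests:
278 / 3 = 92.6666... ≈ 92.67

92.67


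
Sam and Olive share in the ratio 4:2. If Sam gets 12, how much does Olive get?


Find the multiplier:
12 / 4 = 3
Apply to Olive's share:
2 x 3 = 6

6


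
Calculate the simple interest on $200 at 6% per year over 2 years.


Use the formula I = P x R x T / 100
P x R x T = 200 x 6 x 2 = 2400
I = 2400 / 100 = $24

$24


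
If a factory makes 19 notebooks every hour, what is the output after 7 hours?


Production rate: 19 notebooks per hour
Time: 7 hours
Total: 19 x 7 = 133 notebooks

133 notebooks


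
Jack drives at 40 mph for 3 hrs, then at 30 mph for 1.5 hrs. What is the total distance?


Leg 1 distance:
40 x 3 = 120 miles
Leg 2 distance:
30 x 1.5 = 45 miles
Total distance:
120 + 45 = 165 miles

165 miles


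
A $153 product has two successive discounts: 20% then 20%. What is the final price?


First discount:
20% of $153 = $30.60
Price after first discount:
$153 - $30.60 = $122.40
Second discount:
20% of $122.40 = $24.48
Final price:
$122.40 - $24.48 = $97.92

$97.92


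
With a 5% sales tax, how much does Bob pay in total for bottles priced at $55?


Calculate the tax:
5% of $55 = $2.75
Add tax to price:
$55 + $2.75 = $57.75

$57.75


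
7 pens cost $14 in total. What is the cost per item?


Total cost: $14
Number of items: 7
Unit price: $14 / 7 = $2

$2


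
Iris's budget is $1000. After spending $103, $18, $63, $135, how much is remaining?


Add up expenses:
$103 + $18 + $63 + $135 = $319
Subtract from budget:
$1000 - $319 = $681

$681


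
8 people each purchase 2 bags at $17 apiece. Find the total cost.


Cost per person:
2 x $17 = $34
Group total:
8 x $34 = $272

$272


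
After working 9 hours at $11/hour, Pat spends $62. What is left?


Calculate earnings:
9 x $11 = $99
Subtract spending:
$99 - $62 = $37

$37


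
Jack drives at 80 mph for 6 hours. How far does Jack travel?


Use the formula: distance = speed x time
Speed = 80 mph, Time = 6 hours
80 x 6 = 480 miles

480 miles


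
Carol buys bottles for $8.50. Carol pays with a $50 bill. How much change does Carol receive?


Start with the amount paid:
$50
Subtract the price:
$50 - $8.50 = $41.50

$41.50


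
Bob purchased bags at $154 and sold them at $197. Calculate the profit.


Selling price = $197
Cost price = $154
Profit = selling price - cost price:
Profit = $197 - $154 = $43

$43


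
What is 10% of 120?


Convert percentage to decimal:
10% = 0.1
Multiply:
120 x 0.1 = 12

12


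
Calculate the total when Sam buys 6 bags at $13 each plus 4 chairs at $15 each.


Cost of bags:
6 x $13 = $78
Cost of chairs:
4 x $15 = $60
Add both:
$78 + $60 = $138

$138


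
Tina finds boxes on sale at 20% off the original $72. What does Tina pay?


Calculate the discount amount:
20% of $72 = $14.40
Subtract from original:
$72 - $14.40 = $57.60

$57.60


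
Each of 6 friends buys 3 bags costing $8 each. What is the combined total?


Cost per person:
3 x $8 = $24
Group total:
6 x $24 = $144

$144


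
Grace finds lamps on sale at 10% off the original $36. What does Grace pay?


Calculate the discount amount:
10% of $36 = $3.60
Subtract from original:
$36 - $3.60 = $32.40

$32.40


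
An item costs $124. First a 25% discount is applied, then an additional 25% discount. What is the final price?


First discount:
25% of $124 = $31
Price after first discount:
$124 - $31 = $93
Second discount:
25% of $93 = $23.25
Final price:
$93 - $23.25 = $69.75

$69.75


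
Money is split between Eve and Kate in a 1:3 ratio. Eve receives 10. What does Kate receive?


Find the multiplier:
10 / 1 = 10
Apply to Kate's share:
3 x 10 = 30

30


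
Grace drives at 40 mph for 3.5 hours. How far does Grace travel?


Use the formula: distance = speed x time
Speed = 40 mph, Time = 3.5 hours
40 x 3.5 = 140 miles

140 miles


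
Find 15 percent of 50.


Convert percentage to decimal:
15% = 0.15
Multiply:
50 x 0.15 = 7.5

7.5


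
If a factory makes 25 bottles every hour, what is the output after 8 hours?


Production rate: 25 bottles per hour
Time: 8 hours
Total: 25 x 8 = 200 bottles

200 bottles


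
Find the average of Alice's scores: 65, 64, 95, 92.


Add the scores:
65 + 64 + 95 + 92 = 316
Divide by the number of tests:
316 / 4 = 79

79


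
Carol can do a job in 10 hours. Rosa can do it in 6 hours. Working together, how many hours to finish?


Carol's rate: 1/10 of the job per hour
Rosa's rate: 1/6 of the job per hour
Combined rate: 1/10 + 1/6 = 4/15 per hour
Time = 1 / (4/15) = 15/4 = 3.75 hours

3.75 hours


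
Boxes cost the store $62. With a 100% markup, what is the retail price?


Calculate the markup amount:
100% of $62 = $62
Add to cost:
$62 + $62 = $124

$124


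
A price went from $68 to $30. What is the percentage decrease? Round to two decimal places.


Find the absolute change:
|30 - 68| = 38
Divide by original and multiply by 100:
38 / 68 x 100 = 55.8823...% ≈ 55.88%

55.88%


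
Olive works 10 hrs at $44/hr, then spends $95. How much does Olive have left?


Calculate earnings:
10 x $44 = $440
Subtract spending:
$440 - $95 = $345

$345


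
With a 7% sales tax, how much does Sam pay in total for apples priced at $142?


Calculate the tax:
7% of $142 = $9.94
Add tax to price:
$142 + $9.94 = $151.94

$151.94


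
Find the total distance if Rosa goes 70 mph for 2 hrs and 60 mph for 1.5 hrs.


Leg 1 distance:
70 x 2 = 140 miles
Leg 2 distance:
60 x 1.5 = 90 miles
Total distance:
140 + 90 = 230 miles

230 miles


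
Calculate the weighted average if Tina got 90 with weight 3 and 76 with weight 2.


Weighted sum:
3 x 90 + 2 x 76 = 422
Total weight:
3 + 2 = 5
Weighted average:
422 / 5 = 84.4

84.4


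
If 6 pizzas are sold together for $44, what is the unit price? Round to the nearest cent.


Total cost: $44
Number of items: 6
Unit price: $44 / 6 = $7.3333... ≈ $7.33

$7.33


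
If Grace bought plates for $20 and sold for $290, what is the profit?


Selling price = $290
Cost price = $20
Profit = selling price - cost price:
Profit = $290 - $20 = $270

$270


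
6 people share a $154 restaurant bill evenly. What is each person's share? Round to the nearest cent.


Total bill: $154
Number of people: 6
Each pays: $154 / 6 = $25.6666... ≈ $25.67

$25.67


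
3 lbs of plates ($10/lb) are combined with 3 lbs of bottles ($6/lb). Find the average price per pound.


Cost of plates:
3 x $10 = $30
Cost of bottles:
3 x $6 = $18
Total cost: $30 + $18 = $48
Total weight: 6 lbs
Average: $48 / 6 = $8/lb

$8/lb


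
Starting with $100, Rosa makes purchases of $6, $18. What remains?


Add up expenses:
$6 + $18 = $24
Subtract from budget:
$100 - $24 = $76

$76


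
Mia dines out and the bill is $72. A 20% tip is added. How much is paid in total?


Calculate the tip:
20% of $72 = $14.40
Add tip to meal cost:
$72 + $14.40 = $86.40

$86.40


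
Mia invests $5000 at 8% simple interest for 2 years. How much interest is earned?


Use the formula I = P x R x T / 100
P x R x T = 5000 x 8 x 2 = 80000
I = 80000 / 100 = $800

$800


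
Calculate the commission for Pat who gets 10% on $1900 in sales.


Convert rate to decimal:
10% = 0.1
Multiply by sales:
$1900 x 0.1 = $190

$190


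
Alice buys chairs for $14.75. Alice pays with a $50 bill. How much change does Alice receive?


Start with the amount paid:
$50
Subtract the price:
$50 - $14.75 = $35.25

$35.25


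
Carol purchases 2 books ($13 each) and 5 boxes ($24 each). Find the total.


Cost of books:
2 x $13 = $26
Cost of boxes:
5 x $24 = $120
Add both:
$26 + $120 = $146

$146


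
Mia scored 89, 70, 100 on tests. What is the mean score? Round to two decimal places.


Add the scores:
89 + 70 + 100 = 259
Divide by the number of tests:
259 / 3 = 86.3333... ≈ 86.33

86.33


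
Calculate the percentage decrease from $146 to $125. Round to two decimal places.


Find the absolute change:
|125 - 146| = 21
Divide by original and multiply by 100:
21 / 146 x 100 = 14.3835...% ≈ 14.38%

14.38%


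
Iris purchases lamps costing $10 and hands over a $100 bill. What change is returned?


Start with the amount paid:
$100
Subtract the price:
$100 - $10 = $90

$90


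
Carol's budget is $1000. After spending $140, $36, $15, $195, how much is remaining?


Add up expenses:
$140 + $36 + $15 + $195 = $386
Subtract from budget:
$1000 - $386 = $614

$614


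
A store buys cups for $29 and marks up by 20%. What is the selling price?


Calculate the markup amount:
20% of $29 = $5.80
Add to cost:
$29 + $5.80 = $34.80

$34.80


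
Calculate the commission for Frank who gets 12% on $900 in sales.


Convert rate to decimal:
12% = 0.12
Multiply by sales:
$900 x 0.12 = $108

$108


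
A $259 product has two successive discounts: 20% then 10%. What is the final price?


First discount:
20% of $259 = $51.80
Price after first discount:
$259 - $51.80 = $207.20
Second discount:
10% of $207.20 = $20.72
Final price:
$207.20 - $20.72 = $186.48

$186.48


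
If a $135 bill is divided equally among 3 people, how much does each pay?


Total bill: $135
Number of people: 3
Each pays: $135 / 3 = $45

$45


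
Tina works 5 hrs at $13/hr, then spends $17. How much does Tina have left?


Calculate earnings:
5 x $13 = $65
Subtract spending:
$65 - $17 = $48

$48


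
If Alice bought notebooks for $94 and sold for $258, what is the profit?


Selling price = $258
Cost price = $94
Profit = selling price - cost price:
Profit = $258 - $94 = $164

$164


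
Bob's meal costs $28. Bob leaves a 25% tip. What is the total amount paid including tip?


Calculate the tip:
25% of $28 = $7
Add tip to meal cost:
$28 + $7 = $35

$35


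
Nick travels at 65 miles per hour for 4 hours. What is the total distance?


Use the formula: distance = speed x time
Speed = 65 mph, Time = 4 hours
65 x 4 = 260 miles

260 miles


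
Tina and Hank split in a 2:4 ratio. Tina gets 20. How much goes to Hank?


Find the multiplier:
20 / 2 = 10
Apply to Hank's share:
4 x 10 = 40

40


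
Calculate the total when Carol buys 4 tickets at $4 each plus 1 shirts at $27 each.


Cost of tickets:
4 x $4 = $16
Cost of shirts:
1 x $27 = $27
Add both:
$16 + $27 = $43

$43


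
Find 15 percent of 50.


Convert percentage to decimal:
15% = 0.15
Multiply:
50 x 0.15 = 7.5

7.5


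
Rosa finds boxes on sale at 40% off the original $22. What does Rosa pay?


Calculate the discount amount:
40% of $22 = $8.80
Subtract from original:
$22 - $8.80 = $13.20

$13.20


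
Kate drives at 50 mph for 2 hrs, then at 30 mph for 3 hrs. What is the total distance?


Leg 1 distance:
50 x 2 = 100 miles
Leg 2 distance:
30 x 3 = 90 miles
Total distance:
100 + 90 = 190 miles

190 miles


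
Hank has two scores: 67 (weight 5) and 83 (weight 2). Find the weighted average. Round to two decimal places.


Weighted sum:
5 x 67 + 2 x 83 = 501
Total weight:
5 + 2 = 7
Weighted average:
501 / 7 = 71.5714... ≈ 71.57

71.57


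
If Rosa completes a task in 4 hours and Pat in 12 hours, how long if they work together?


Rosa's rate: 1/4 of the job per hour
Pat's rate: 1/12 of the job per hour
Combined rate: 1/4 + 1/12 = 1/3 per hour
Time = 1 / (1/3) = 3 hours

3 hours


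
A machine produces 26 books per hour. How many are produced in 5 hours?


Production rate: 26 books per hour
Time: 5 hours
Total: 26 x 5 = 130 books

130 books


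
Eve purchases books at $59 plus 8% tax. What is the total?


Calculate the tax:
8% of $59 = $4.72
Add tax to price:
$59 + $4.72 = $63.72

$63.72


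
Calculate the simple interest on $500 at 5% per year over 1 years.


Use the formula I = P x R x T / 100
P x R x T = 500 x 5 x 1 = 2500
I = 2500 / 100 = $25

$25


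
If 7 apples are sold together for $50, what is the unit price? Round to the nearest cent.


Total cost: $50
Number of items: 7
Unit price: $50 / 7 = $7.1428... ≈ $7.14

$7.14


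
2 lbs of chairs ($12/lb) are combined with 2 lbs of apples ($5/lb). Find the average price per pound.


Cost of chairs:
2 x $12 = $24
Cost of apples:
2 x $5 = $10
Total cost: $24 + $10 = $34
Total weight: 4 lbs
Average: $34 / 4 = $8.50/lb

$8.50/lb


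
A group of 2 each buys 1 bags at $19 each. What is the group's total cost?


Cost per person:
1 x $19 = $19
Group total:
2 x $19 = $38

$38


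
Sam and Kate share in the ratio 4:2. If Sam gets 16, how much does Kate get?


Find the multiplier:
16 / 4 = 4
Apply to Kate's share:
2 x 4 = 8

8


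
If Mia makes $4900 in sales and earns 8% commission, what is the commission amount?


Convert rate to decimal:
8% = 0.08
Multiply by sales:
$4900 x 0.08 = $392

$392


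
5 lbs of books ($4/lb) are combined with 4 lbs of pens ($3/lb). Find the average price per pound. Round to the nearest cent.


Cost of books:
5 x $4 = $20
Cost of pens:
4 x $3 = $12
Total cost: $20 + $12 = $32
Total weight: 9 lbs
Average: $32 / 9 = $3.5555... ≈ $3.56/lb

$3.56/lb


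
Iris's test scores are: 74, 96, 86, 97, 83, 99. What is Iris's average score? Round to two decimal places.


Add the scores:
74 + 96 + 86 + 97 + 83 + 99 = 535
Divide by the number of tests:
535 / 6 = 89.1666... ≈ 89.17

89.17


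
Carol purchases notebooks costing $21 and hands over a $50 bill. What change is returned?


Start with the amount paid:
$50
Subtract the price:
$50 - $21 = $29

$29


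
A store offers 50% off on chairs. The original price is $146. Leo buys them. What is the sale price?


Calculate the discount amount:
50% of $146 = $73
Subtract from original:
$146 - $73 = $73

$73


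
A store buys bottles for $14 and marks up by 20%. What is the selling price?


Calculate the markup amount:
20% of $14 = $2.80
Add to cost:
$14 + $2.80 = $16.80

$16.80


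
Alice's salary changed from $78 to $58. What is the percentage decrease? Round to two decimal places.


Find the absolute change:
|58 - 78| = 20
Divide by original and multiply by 100:
20 / 78 x 100 = 25.6410...% ≈ 25.64%

25.64%


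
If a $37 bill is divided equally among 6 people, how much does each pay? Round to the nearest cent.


Total bill: $37
Number of people: 6
Each pays: $37 / 6 = $6.1666... ≈ $6.17

$6.17


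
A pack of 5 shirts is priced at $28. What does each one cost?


Total cost: $28
Number of items: 5
Unit price: $28 / 5 = $5.60

$5.60


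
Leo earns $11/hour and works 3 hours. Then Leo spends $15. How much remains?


Calculate earnings:
3 x $11 = $33
Subtract spending:
$33 - $15 = $18

$18


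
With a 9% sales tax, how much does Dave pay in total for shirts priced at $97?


Calculate the tax:
9% of $97 = $8.73
Add tax to price:
$97 + $8.73 = $105.73

$105.73


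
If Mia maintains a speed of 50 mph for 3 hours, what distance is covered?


Use the formula: distance = speed x time
Speed = 50 mph, Time = 3 hours
50 x 3 = 150 miles

150 miles


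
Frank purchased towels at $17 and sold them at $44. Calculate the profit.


Selling price = $44
Cost price = $17
Profit = selling price - cost price:
Profit = $44 - $17 = $27

$27


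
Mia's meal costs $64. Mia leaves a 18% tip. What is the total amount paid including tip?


Calculate the tip:
18% of $64 = $11.52
Add tip to meal cost:
$64 + $11.52 = $75.52

$75.52


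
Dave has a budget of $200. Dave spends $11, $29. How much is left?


Add up expenses:
$11 + $29 = $40
Subtract from budget:
$200 - $40 = $160

$160


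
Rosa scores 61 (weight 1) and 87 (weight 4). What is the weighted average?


Weighted sum:
1 x 61 + 4 x 87 = 409
Total weight:
1 + 4 = 5
Weighted average:
409 / 5 = 81.8

81.8


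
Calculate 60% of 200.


Convert percentage to decimal:
60% = 0.6
Multiply:
200 x 0.6 = 120

120


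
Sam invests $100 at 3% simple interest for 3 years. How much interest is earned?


Use the formula I = P x R x T / 100
P x R x T = 100 x 3 x 3 = 900
I = 900 / 100 = $9

$9


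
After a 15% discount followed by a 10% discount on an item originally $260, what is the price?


First discount:
15% of $260 = $39
Price after first discount:
$260 - $39 = $221
Second discount:
10% of $221 = $22.10
Final price:
$221 - $22.10 = $198.90

$198.90


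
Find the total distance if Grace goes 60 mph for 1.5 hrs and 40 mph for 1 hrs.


Leg 1 distance:
60 x 1.5 = 90 miles
Leg 2 distance:
40 x 1 = 40 miles
Total distance:
90 + 40 = 130 miles

130 miles


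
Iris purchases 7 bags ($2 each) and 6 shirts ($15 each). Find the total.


Cost of bags:
7 x $2 = $14
Cost of shirts:
6 x $15 = $90
Add both:
$14 + $90 = $104

$104


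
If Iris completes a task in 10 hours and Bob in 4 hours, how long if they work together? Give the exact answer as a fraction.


Iris's rate: 1/10 of the job per hour
Bob's rate: 1/4 of the job per hour
Combined rate: 1/10 + 1/4 = 7/20 per hour
Time = 1 / (7/20) = 20/7 hours (≈ 2.86 hours)

20/7 hours


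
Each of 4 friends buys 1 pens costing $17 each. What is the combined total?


Cost per person:
1 x $17 = $17
Group total:
4 x $17 = $68

$68


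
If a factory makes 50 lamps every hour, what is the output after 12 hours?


Production rate: 50 lamps per hour
Time: 12 hours
Total: 50 x 12 = 600 lamps

600 lamps


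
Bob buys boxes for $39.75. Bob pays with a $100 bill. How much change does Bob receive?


Start with the amount paid:
$100
Subtract the price:
$100 - $39.75 = $60.25

$60.25


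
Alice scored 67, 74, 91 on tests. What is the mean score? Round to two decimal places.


Add the scores:
67 + 74 + 91 = 232
Divide by the number of tests:
232 / 3 = 77.3333... ≈ 77.33

77.33


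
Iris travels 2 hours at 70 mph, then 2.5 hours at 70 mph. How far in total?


Leg 1 distance:
70 x 2 = 140 miles
Leg 2 distance:
70 x 2.5 = 175 miles
Total distance:
140 + 175 = 315 miles

315 miles


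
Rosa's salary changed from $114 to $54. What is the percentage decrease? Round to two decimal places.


Find the absolute change:
|54 - 114| = 60
Divide by original and multiply by 100:
60 / 114 x 100 = 52.6315...% ≈ 52.63%

52.63%


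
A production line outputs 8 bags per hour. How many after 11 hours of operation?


Production rate: 8 bags per hour
Time: 11 hours
Total: 8 x 11 = 88 bags

88 bags
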